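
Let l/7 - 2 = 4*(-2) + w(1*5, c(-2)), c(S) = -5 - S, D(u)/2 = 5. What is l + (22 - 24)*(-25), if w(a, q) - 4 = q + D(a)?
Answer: 85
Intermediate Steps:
D(u) = 10 (D(u) = 2*5 = 10)
w(a, q) = 14 + q (w(a, q) = 4 + (q + 10) = 4 + (10 + q) = 14 + q)
l = 35 (l = 14 + 7*(4*(-2) + (14 + (-5 - 1*(-2)))) = 14 + 7*(-8 + (14 + (-5 + 2))) = 14 + 7*(-8 + (14 - 3)) = 14 + 7*(-8 + 11) = 14 + 7*3 = 14 + 21 = 35)
l + (22 - 24)*(-25) = 35 + (22 - 24)*(-25) = 35 - 2*(-25) = 35 + 50 = 85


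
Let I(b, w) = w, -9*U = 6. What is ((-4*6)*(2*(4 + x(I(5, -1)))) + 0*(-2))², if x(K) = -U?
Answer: 50176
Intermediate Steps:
U = -⅔ (U = -⅑*6 = -⅔ ≈ -0.66667)
x(K) = ⅔ (x(K) = -1*(-⅔) = ⅔)
((-4*6)*(2*(4 + x(I(5, -1)))) + 0*(-2))² = ((-4*6)*(2*(4 + ⅔)) + 0*(-2))² = (-48*14/3 + 0)² = (-24*28/3 + 0)² = (-224 + 0)² = (-224)² = 50176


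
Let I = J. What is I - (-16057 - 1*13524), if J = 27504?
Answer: 57085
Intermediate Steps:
I = 27504
I - (-16057 - 1*13524) = 27504 - (-16057 - 1*13524) = 27504 - (-16057 - 13524) = 27504 - 1*(-29581) = 27504 + 29581 = 57085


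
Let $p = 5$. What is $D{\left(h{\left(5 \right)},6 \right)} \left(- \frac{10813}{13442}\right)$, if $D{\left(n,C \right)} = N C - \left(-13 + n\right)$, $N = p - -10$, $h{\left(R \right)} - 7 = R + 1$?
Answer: $- \frac{44235}{611} \approx -72.398$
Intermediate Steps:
$h{\left(R \right)} = 8 + R$ ($h{\left(R \right)} = 7 + \left(R + 1\right) = 7 + \left(1 + R\right) = 8 + R$)
$N = 15$ ($N = 5 - -10 = 5 + 10 = 15$)
$D{\left(n,C \right)} = 13 - n + 15 C$ ($D{\left(n,C \right)} = 15 C - \left(-13 + n\right) = 13 - n + 15 C$)
$D{\left(h{\left(5 \right)},6 \right)} \left(- \frac{10813}{13442}\right) = \left(13 - \left(8 + 5\right) + 15 \cdot 6\right) \left(- \frac{10813}{13442}\right) = \left(13 - 13 + 90\right) \left(\left(-10813\right) \frac{1}{13442}\right) = \left(13 - 13 + 90\right) \left(- \frac{983}{1222}\right) = 90 \left(- \frac{983}{1222}\right) = - \frac{44235}{611}$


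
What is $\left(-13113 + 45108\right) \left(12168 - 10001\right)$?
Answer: $69333165$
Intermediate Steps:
$\left(-13113 + 45108\right) \left(12168 - 10001\right) = 31995 \left(12168 - 10001\right) = 31995 \cdot 2167 = 69333165$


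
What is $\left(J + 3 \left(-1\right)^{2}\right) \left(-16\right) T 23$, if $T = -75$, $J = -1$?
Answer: $55200$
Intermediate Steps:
$\left(J + 3 \left(-1\right)^{2}\right) \left(-16\right) T 23 = \left(-1 + 3 \left(-1\right)^{2}\right) \left(-16\right) \left(-75\right) 23 = \left(-1 + 3 \cdot 1\right) \left(-16\right) \left(-75\right) 23 = \left(-1 + 3\right) \left(-16\right) \left(-75\right) 23 = 2 \left(-16\right) \left(-75\right) 23 = \left(-32\right) \left(-75\right) 23 = 2400 \cdot 23 = 55200$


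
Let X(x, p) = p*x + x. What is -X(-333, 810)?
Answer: 270063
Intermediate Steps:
X(x, p) = x + p*x
-X(-333, 810) = -(-333)*(1 + 810) = -(-333)*811 = -1*(-270063) = 270063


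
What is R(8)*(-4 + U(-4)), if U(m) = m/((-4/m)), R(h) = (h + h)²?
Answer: -2048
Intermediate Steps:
R(h) = 4*h² (R(h) = (2*h)² = 4*h²)
U(m) = -m²/4 (U(m) = m*(-m/4) = -m²/4)
R(8)*(-4 + U(-4)) = (4*8²)*(-4 - ¼*(-4)²) = (4*64)*(-4 - ¼*16) = 256*(-4 - 4) = 256*(-8) = -2048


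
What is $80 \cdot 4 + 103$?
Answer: $423$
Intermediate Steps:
$80 \cdot 4 + 103 = 320 + 103 = 423$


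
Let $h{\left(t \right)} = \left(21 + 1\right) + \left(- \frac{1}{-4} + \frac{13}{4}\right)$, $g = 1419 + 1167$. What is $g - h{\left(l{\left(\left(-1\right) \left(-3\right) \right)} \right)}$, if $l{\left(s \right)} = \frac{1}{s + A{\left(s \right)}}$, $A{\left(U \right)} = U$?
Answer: $\frac{5121}{2} \approx 2560.5$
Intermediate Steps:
$g = 2586$
$l{\left(s \right)} = \frac{1}{2 s}$ ($l{\left(s \right)} = \frac{1}{s + s} = \frac{1}{2 s}$)
$h{\left(t \right)} = \frac{51}{2}$ ($h{\left(t \right)} = 22 + \left(\left(-1\right) \left(- \frac{1}{4}\right) + 13 \cdot \frac{1}{4}\right) = 22 + \left(\frac{1}{4} + \frac{13}{4}\right) = 22 + \frac{7}{2} = \frac{51}{2}$)
$g - h{\left(l{\left(\left(-1\right) \left(-3\right) \right)} \right)} = 2586 - \frac{51}{2} = \frac{5121}{2}$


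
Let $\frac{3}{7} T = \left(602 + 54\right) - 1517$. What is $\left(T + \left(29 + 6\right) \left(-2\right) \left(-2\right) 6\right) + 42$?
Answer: $-1127$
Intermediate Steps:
$T = -2009$ ($T = \frac{7 \left(\left(602 + 54\right) - 1517\right)}{3} = \frac{7 \left(656 - 1517\right)}{3} = \frac{7}{3} \left(-861\right) = -2009$)
$\left(T + \left(29 + 6\right) \left(-2\right) \left(-2\right) 6\right) + 42 = \left(-2009 + \left(29 + 6\right) \left(-2\right) \left(-2\right) 6\right) + 42 = \left(-2009 + 35 \cdot 4 \cdot 6\right) + 42 = \left(-2009 + 35 \cdot 24\right) + 42 = \left(-2009 + 840\right) + 42 = -1169 + 42 = -1127$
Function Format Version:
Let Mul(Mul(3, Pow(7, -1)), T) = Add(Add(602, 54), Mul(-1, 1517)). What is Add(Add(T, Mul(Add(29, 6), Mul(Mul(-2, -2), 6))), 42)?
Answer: -1127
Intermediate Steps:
T = -2009 (T = Mul(Rational(7, 3), Add(Add(602, 54), Mul(-1, 1517))) = Mul(Rational(7, 3), Add(656, -1517)) = Mul(Rational(7, 3), -861) = -2009)
Add(Add(T, Mul(Add(29, 6), Mul(Mul(-2, -2), 6))), 42) = Add(Add(-2009, Mul(Add(29, 6), Mul(Mul(-2, -2), 6))), 42) = Add(Add(-2009, Mul(35, Mul(4, 6))), 42) = Add(Add(-2009, Mul(35, 24)), 42) = Add(Add(-2009, 840), 42) = Add(-1169, 42) = -1127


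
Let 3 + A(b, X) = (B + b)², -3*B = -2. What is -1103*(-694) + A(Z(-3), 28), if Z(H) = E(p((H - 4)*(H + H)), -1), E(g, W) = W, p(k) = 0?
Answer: 6889312/9 ≈ 7.6548e+5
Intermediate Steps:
B = ⅔ (B = -⅓*(-2) = ⅔ ≈ 0.66667)
Z(H) = -1
A(b, X) = -3 + (⅔ + b)²
-1103*(-694) + A(Z(-3), 28) = -1103*(-694) + (-3 + (2 + 3*(-1))²/9) = 765482 + (-3 + (2 - 3)²/9) = 765482 + (-3 + (⅑)*(-1)²) = 765482 + (-3 + (⅑)*1) = 765482 + (-3 + ⅑) = 765482 - 26/9 = 6889312/9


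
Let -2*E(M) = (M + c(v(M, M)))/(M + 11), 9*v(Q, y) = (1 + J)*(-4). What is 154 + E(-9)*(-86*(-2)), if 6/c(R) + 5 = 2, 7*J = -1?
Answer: 627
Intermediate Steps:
J = -⅐ (J = (⅐)*(-1) = -⅐ ≈ -0.14286)
v(Q, y) = -8/21 (v(Q, y) = ((1 - ⅐)*(-4))/9 = ((6/7)*(-4))/9 = (⅑)*(-24/7) = -8/21)
c(R) = -2 (c(R) = 6/(-5 + 2) = 6/(-3) = 6*(-⅓) = -2)
E(M) = -(-2 + M)/(2*(11 + M)) (E(M) = -(M - 2)/(2*(M + 11)) = -(-2 + M)/(2*(11 + M)))
154 + E(-9)*(-86*(-2)) = 154 + ((2 - 1*(-9))/(2*(11 - 9)))*(-86*(-2)) = 154 + ((½)*(2 + 9)/2)*172 = 154 + ((½)*(½)*11)*172 = 154 + (11/4)*172 = 154 + 473 = 627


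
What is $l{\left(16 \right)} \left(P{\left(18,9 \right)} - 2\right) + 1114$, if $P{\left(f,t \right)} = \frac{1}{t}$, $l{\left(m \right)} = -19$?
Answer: $\frac{10349}{9} \approx 1149.9$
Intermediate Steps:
$l{\left(16 \right)} \left(P{\left(18,9 \right)} - 2\right) + 1114 = - 19 \left(\frac{1}{9} - 2\right) + 1114 = \left(-19\right) \left(- \frac{17}{9}\right) + 1114 = \frac{323}{9} + 1114 = \frac{10349}{9}$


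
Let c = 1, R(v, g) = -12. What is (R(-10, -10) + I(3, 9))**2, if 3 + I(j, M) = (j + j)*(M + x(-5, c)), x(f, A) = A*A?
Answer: 2025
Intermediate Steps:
x(f, A) = A**2
I(j, M) = -3 + 2*j*(1 + M) (I(j, M) = -3 + (j + j)*(M + 1**2) = -3 + (2*j)*(M + 1) = -3 + (2*j)*(1 + M) = -3 + 2*j*(1 + M))
(R(-10, -10) + I(3, 9))**2 = (-12 + (-3 + 2*3 + 2*9*3))**2 = (-12 + (-3 + 6 + 54))**2 = (-12 + 57)**2 = 45**2 = 2025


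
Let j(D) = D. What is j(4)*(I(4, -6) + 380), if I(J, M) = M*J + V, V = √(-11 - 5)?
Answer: 1424 + 16*I ≈ 1424.0 + 16.0*I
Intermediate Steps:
V = 4*I (V = √(-16) = 4*I ≈ 4.0*I)
I(J, M) = 4*I + J*M (I(J, M) = M*J + 4*I = J*M + 4*I = 4*I + J*M)
j(4)*(I(4, -6) + 380) = 4*((4*I + 4*(-6)) + 380) = 4*((4*I - 24) + 380) = 4*((-24 + 4*I) + 380) = 4*(356 + 4*I) = 1424 + 16*I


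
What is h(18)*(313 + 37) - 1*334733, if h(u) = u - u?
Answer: -334733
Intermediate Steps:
h(u) = 0
h(18)*(313 + 37) - 1*334733 = 0*(313 + 37) - 1*334733 = 0*350 - 334733 = 0 - 334733 = -334733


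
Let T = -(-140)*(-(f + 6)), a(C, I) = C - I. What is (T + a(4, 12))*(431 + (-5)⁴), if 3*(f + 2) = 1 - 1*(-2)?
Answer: -747648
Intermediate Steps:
f = -1 (f = -2 + (1 - 1*(-2))/3 = -2 + (1 + 2)/3 = -2 + (⅓)*3 = -2 + 1 = -1)
T = -700 (T = -(-140)*(-(-1 + 6)) = -(-140)*(-1*5) = -(-140)*(-5) = -28*25 = -700)
(T + a(4, 12))*(431 + (-5)⁴) = (-700 + (4 - 1*12))*(431 + (-5)⁴) = (-700 + (4 - 12))*(431 + 625) = (-700 - 8)*1056 = -708*1056 = -747648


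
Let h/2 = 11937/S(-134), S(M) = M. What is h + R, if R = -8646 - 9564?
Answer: -1232007/67 ≈ -18388.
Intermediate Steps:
h = -11937/67 (h = 2*(11937/(-134)) = 2*(11937*(-1/134)) = 2*(-11937/134) = -11937/67 ≈ -178.16)
R = -18210
h + R = -11937/67 - 18210 = -1232007/67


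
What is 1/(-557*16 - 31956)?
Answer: -1/40868 ≈ -2.4469e-5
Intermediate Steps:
1/(-557*16 - 31956) = 1/(-8912 - 31956) = 1/(-40868) = -1/40868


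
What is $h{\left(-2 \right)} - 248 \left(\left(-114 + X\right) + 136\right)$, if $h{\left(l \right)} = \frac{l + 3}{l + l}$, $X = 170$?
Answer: $- \frac{190465}{4} \approx -47616.0$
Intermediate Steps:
$h{\left(l \right)} = \frac{3 + l}{2 l}$
$h{\left(-2 \right)} - 248 \left(\left(-114 + X\right) + 136\right) = \frac{3 - 2}{2 \left(-2\right)} - 248 \left(\left(-114 + 170\right) + 136\right) = \frac{1}{2} \left(- \frac{1}{2}\right) 1 - 248 \left(56 + 136\right) = - \frac{1}{4} - 47616 = - \frac{190465}{4}$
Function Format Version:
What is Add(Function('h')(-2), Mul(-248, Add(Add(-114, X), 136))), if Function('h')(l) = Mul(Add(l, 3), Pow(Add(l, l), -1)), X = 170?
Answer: Rational(-190465, 4) ≈ -47616.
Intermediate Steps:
Function('h')(l) = Mul(Rational(1, 2), Pow(l, -1), Add(3, l)) (Function('h')(l) = Mul(Add(3, l), Pow(Mul(2, l), -1)) = Mul(Add(3, l), Mul(Rational(1, 2), Pow(l, -1))) = Mul(Rational(1, 2), Pow(l, -1), Add(3, l)))
Add(Function('h')(-2), Mul(-248, Add(Add(-114, X), 136))) = Add(Mul(Rational(1, 2), Pow(-2, -1), Add(3, -2)), Mul(-248, Add(Add(-114, 170), 136))) = Add(Mul(Rational(1, 2), Rational(-1, 2), 1), Mul(-248, Add(56, 136))) = Add(Rational(-1, 4), Mul(-248, 192)) = Add(Rational(-1, 4), -47616) = Rational(-190465, 4)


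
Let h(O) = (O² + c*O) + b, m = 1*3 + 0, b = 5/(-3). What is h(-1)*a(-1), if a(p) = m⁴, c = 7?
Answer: -621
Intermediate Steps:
b = -5/3 (b = 5*(-⅓) = -5/3 ≈ -1.6667)
m = 3 (m = 3 + 0 = 3)
a(p) = 81 (a(p) = 3⁴ = 81)
h(O) = -5/3 + O² + 7*O (h(O) = (O² + 7*O) - 5/3 = -5/3 + O² + 7*O)
h(-1)*a(-1) = (-5/3 + (-1)² + 7*(-1))*81 = (-5/3 + 1 - 7)*81 = -23/3*81 = -621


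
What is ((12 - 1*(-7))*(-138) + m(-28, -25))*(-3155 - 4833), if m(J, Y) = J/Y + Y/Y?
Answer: 523190036/25 ≈ 2.0928e+7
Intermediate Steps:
m(J, Y) = 1 + J/Y (m(J, Y) = J/Y + 1 = 1 + J/Y)
((12 - 1*(-7))*(-138) + m(-28, -25))*(-3155 - 4833) = ((12 - 1*(-7))*(-138) + (-28 - 25)/(-25))*(-3155 - 4833) = ((12 + 7)*(-138) - 1/25*(-53))*(-7988) = (19*(-138) + 53/25)*(-7988) = (-2622 + 53/25)*(-7988) = -65497/25*(-7988) = 523190036/25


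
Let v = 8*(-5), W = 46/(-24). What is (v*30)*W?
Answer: 2300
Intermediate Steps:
W = -23/12 (W = 46*(-1/24) = -23/12 ≈ -1.9167)
v = -40
(v*30)*W = -40*30*(-23/12) = -1200*(-23/12) = 2300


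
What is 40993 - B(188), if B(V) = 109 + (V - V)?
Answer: 40884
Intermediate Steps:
B(V) = 109 (B(V) = 109 + 0 = 109)
40993 - B(188) = 40993 - 1*109 = 40993 - 109 = 40884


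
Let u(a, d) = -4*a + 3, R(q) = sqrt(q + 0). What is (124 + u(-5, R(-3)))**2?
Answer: 21609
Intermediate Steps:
R(q) = sqrt(q)
u(a, d) = 3 - 4*a
(124 + u(-5, R(-3)))**2 = (124 + (3 - 4*(-5)))**2 = (124 + (3 + 20))**2 = (124 + 23)**2 = 147**2 = 21609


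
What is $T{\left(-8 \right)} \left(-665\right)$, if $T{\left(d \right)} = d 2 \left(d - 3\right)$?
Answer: $-117040$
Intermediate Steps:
$T{\left(d \right)} = 2 d \left(-3 + d\right)$
$T{\left(-8 \right)} \left(-665\right) = 2 \left(-8\right) \left(-3 - 8\right) \left(-665\right) = 2 \left(-8\right) \left(-11\right) \left(-665\right) = 176 \left(-665\right) = -117040$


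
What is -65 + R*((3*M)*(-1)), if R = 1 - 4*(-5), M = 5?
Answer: -380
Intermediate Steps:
R = 21 (R = 1 + 20 = 21)
-65 + R*((3*M)*(-1)) = -65 + 21*((3*5)*(-1)) = -65 + 21*(15*(-1)) = -65 + 21*(-15) = -65 - 315 = -380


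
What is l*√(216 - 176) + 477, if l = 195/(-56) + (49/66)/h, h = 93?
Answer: 477 - 597083*√10/85932 ≈ 455.03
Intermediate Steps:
l = -597083/171864 (l = 195/(-56) + (49/66)/93 = 195*(-1/56) + (49*(1/66))*(1/93) = -195/56 + (49/66)*(1/93) = -195/56 + 49/6138 = -597083/171864 ≈ -3.4742)
l*√(216 - 176) + 477 = -597083*√(216 - 176)/171864 + 477 = -597083*√10/85932 + 477 = 477 - 597083*√10/85932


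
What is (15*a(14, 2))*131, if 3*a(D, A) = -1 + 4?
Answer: 1965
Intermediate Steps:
a(D, A) = 1 (a(D, A) = (-1 + 4)/3 = (⅓)*3 = 1)
(15*a(14, 2))*131 = (15*1)*131 = 15*131 = 1965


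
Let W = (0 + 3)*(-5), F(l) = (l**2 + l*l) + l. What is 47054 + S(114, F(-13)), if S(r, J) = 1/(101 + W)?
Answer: 4046645/86 ≈ 47054.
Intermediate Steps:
F(l) = l + 2*l**2 (F(l) = (l**2 + l**2) + l = 2*l**2 + l = l + 2*l**2)
W = -15 (W = 3*(-5) = -15)
S(r, J) = 1/86 (S(r, J) = 1/(101 - 15) = 1/86)
47054 + S(114, F(-13)) = 47054 + 1/86 = 4046645/86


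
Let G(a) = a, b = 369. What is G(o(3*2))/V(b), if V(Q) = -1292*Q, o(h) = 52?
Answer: -13/119187 ≈ -0.00010907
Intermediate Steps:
G(o(3*2))/V(b) = 52/((-1292*369)) = 52/(-476748) = 52*(-1/476748) = -13/119187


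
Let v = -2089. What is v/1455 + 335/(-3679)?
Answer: -8172856/5352945 ≈ -1.5268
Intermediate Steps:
v/1455 + 335/(-3679) = -2089/1455 + 335/(-3679) = -2089*1/1455 + 335*(-1/3679) = -2089/1455 - 335/3679 = -8172856/5352945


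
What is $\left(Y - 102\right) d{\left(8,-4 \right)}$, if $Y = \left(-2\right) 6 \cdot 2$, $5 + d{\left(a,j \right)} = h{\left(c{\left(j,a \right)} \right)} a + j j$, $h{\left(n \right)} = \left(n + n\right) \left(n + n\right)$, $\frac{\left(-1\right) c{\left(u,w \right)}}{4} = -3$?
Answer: $-581994$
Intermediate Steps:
$c{\left(u,w \right)} = 12$ ($c{\left(u,w \right)} = \left(-4\right) \left(-3\right) = 12$)
$h{\left(n \right)} = 4 n^{2}$ ($h{\left(n \right)} = 2 n 2 n = 4 n^{2}$)
$d{\left(a,j \right)} = -5 + j^{2} + 576 a$ ($d{\left(a,j \right)} = -5 + \left(4 \cdot 12^{2} a + j j\right) = -5 + \left(4 \cdot 144 a + j^{2}\right) = -5 + \left(576 a + j^{2}\right) = -5 + \left(j^{2} + 576 a\right) = -5 + j^{2} + 576 a$)
$Y = -24$ ($Y = \left(-12\right) 2 = -24$)
$\left(Y - 102\right) d{\left(8,-4 \right)} = \left(-24 - 102\right) \left(-5 + \left(-4\right)^{2} + 576 \cdot 8\right) = - 126 \left(-5 + 16 + 4608\right) = \left(-126\right) 4619 = -581994$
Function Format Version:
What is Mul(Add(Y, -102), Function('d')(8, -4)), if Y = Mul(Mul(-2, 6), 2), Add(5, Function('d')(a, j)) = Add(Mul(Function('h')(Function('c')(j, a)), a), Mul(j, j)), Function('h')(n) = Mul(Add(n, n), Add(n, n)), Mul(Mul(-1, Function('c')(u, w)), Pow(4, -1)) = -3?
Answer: -581994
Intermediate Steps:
Function('c')(u, w) = 12 (Function('c')(u, w) = Mul(-4, -3) = 12)
Function('h')(n) = Mul(4, Pow(n, 2)) (Function('h')(n) = Mul(Mul(2, n), Mul(2, n)) = Mul(4, Pow(n, 2)))
Function('d')(a, j) = Add(-5, Pow(j, 2), Mul(576, a)) (Function('d')(a, j) = Add(-5, Add(Mul(Mul(4, Pow(12, 2)), a), Mul(j, j))) = Add(-5, Add(Mul(Mul(4, 144), a), Pow(j, 2))) = Add(-5, Add(Mul(576, a), Pow(j, 2))) = Add(-5, Add(Pow(j, 2), Mul(576, a))) = Add(-5, Pow(j, 2), Mul(576, a)))
Y = -24 (Y = Mul(-12, 2) = -24)
Mul(Add(Y, -102), Function('d')(8, -4)) = Mul(Add(-24, -102), Add(-5, Pow(-4, 2), Mul(576, 8))) = Mul(-126, Add(-5, 16, 4608)) = Mul(-126, 4619) = -581994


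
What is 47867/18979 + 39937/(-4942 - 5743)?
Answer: -246505428/202790615 ≈ -1.2156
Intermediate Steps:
47867/18979 + 39937/(-4942 - 5743) = 47867*(1/18979) + 39937/(-10685) = 47867/18979 + 39937*(-1/10685) = 47867/18979 - 39937/10685 = -246505428/202790615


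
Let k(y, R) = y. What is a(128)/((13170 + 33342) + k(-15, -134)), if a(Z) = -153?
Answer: -51/15499 ≈ -0.0032905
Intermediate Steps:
a(128)/((13170 + 33342) + k(-15, -134)) = -153/((13170 + 33342) - 15) = -153/(46512 - 15) = -153/46497 = -153*1/46497 = -51/15499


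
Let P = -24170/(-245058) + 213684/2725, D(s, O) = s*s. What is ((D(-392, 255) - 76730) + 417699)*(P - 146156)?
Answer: -24125246912580740887/333891525 ≈ -7.2255e+10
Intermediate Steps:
D(s, O) = s²
P = 26215418461/333891525 (P = -24170*(-1/245058) + 213684*(1/2725) = 12085/122529 + 213684/2725 = 26215418461/333891525 ≈ 78.515)
((D(-392, 255) - 76730) + 417699)*(P - 146156) = (((-392)² - 76730) + 417699)*(26215418461/333891525 - 146156) = ((153664 - 76730) + 417699)*(-48774034309439/333891525) = (76934 + 417699)*(-48774034309439/333891525) = 494633*(-48774034309439/333891525) = -24125246912580740887/333891525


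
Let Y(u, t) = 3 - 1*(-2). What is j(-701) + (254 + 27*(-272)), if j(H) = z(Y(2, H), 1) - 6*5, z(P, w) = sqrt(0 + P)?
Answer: -7120 + sqrt(5) ≈ -7117.8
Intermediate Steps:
Y(u, t) = 5 (Y(u, t) = 3 + 2 = 5)
z(P, w) = sqrt(P)
j(H) = -30 + sqrt(5) (j(H) = sqrt(5) - 6*5 = sqrt(5) - 30 = -30 + sqrt(5))
j(-701) + (254 + 27*(-272)) = (-30 + sqrt(5)) + (254 + 27*(-272)) = (-30 + sqrt(5)) + (254 - 7344) = (-30 + sqrt(5)) - 7090 = -7120 + sqrt(5)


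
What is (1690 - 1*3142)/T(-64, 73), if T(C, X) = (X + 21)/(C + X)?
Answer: -6534/47 ≈ -139.02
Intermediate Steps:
T(C, X) = (21 + X)/(C + X)
(1690 - 1*3142)/T(-64, 73) = (1690 - 1*3142)/(((21 + 73)/(-64 + 73))) = (1690 - 3142)/((94/9)) = -1452/((⅑)*94) = -1452/94/9 = -1452*9/94 = -6534/47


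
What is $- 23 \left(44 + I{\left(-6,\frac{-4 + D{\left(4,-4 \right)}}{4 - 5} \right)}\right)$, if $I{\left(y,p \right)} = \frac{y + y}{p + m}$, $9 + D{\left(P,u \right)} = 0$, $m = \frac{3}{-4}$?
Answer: $- \frac{48484}{49} \approx -989.47$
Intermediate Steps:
$m = - \frac{3}{4}$ ($m = 3 \left(- \frac{1}{4}\right) = - \frac{3}{4} \approx -0.75$)
$D{\left(P,u \right)} = -9$ ($D{\left(P,u \right)} = -9 + 0 = -9$)
$I{\left(y,p \right)} = \frac{2 y}{- \frac{3}{4} + p}$ ($I{\left(y,p \right)} = \frac{y + y}{p - \frac{3}{4}} = \frac{2 y}{- \frac{3}{4} + p}$)
$- 23 \left(44 + I{\left(-6,\frac{-4 + D{\left(4,-4 \right)}}{4 - 5} \right)}\right) = - 23 \left(44 + 8 \left(-6\right) \frac{1}{-3 + 4 \frac{-4 - 9}{4 - 5}}\right) = - 23 \left(44 + 8 \left(-6\right) \frac{1}{-3 + 4 \left(- \frac{13}{-1}\right)}\right) = - 23 \left(44 + 8 \left(-6\right) \frac{1}{-3 + 4 \left(\left(-13\right) \left(-1\right)\right)}\right) = - 23 \left(44 + 8 \left(-6\right) \frac{1}{-3 + 4 \cdot 13}\right) = - 23 \left(44 + 8 \left(-6\right) \frac{1}{-3 + 52}\right) = - 23 \left(44 + 8 \left(-6\right) \frac{1}{49}\right) = - 23 \left(44 - \frac{48}{49}\right) = \left(-23\right) \frac{2108}{49} = - \frac{48484}{49}$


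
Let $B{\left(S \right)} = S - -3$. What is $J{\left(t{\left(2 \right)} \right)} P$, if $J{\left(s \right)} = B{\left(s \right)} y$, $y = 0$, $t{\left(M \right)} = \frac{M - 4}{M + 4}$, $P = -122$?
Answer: $0$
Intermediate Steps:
$t{\left(M \right)} = \frac{-4 + M}{4 + M}$
$B{\left(S \right)} = 3 + S$ ($B{\left(S \right)} = S + 3 = 3 + S$)
$J{\left(s \right)} = 0$ ($J{\left(s \right)} = \left(3 + s\right) 0 = 0$)
$J{\left(t{\left(2 \right)} \right)} P = 0 \left(-122\right) = 0$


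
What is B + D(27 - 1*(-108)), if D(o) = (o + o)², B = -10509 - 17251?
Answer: 45140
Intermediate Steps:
B = -27760
D(o) = 4*o² (D(o) = (2*o)² = 4*o²)
B + D(27 - 1*(-108)) = -27760 + 4*(27 - 1*(-108))² = -27760 + 4*(27 + 108)² = -27760 + 4*135² = -27760 + 4*18225 = -27760 + 72900 = 45140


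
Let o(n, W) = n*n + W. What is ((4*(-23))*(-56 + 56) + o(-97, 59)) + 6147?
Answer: 15615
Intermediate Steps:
o(n, W) = W + n**2 (o(n, W) = n**2 + W = W + n**2)
((4*(-23))*(-56 + 56) + o(-97, 59)) + 6147 = ((4*(-23))*(-56 + 56) + (59 + (-97)**2)) + 6147 = (-92*0 + (59 + 9409)) + 6147 = (0 + 9468) + 6147 = 9468 + 6147 = 15615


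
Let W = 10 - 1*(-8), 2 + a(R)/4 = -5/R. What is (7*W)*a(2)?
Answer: -2268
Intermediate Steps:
a(R) = -8 - 20/R (a(R) = -8 + 4*(-5/R) = -8 - 20/R)
W = 18 (W = 10 + 8 = 18)
(7*W)*a(2) = (7*18)*(-8 - 20/2) = 126*(-8 - 20*½) = 126*(-8 - 10) = 126*(-18) = -2268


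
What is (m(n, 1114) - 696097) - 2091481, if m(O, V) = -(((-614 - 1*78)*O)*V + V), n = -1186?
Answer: -917061860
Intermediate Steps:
m(O, V) = -V + 692*O*V (m(O, V) = -(((-614 - 78)*O)*V + V) = -((-692*O)*V + V) = -(-692*O*V + V) = -(V - 692*O*V) = -V + 692*O*V)
(m(n, 1114) - 696097) - 2091481 = (1114*(-1 + 692*(-1186)) - 696097) - 2091481 = (1114*(-1 - 820712) - 696097) - 2091481 = (1114*(-820713) - 696097) - 2091481 = (-914274282 - 696097) - 2091481 = -914970379 - 2091481 = -917061860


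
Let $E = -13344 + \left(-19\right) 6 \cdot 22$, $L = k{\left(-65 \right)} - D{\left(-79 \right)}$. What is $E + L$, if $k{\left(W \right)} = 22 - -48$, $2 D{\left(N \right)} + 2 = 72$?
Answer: $-15817$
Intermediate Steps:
$D{\left(N \right)} = 35$ ($D{\left(N \right)} = -1 + \frac{1}{2} \cdot 72 = -1 + 36 = 35$)
$k{\left(W \right)} = 70$ ($k{\left(W \right)} = 22 + 48 = 70$)
$L = 35$ ($L = 70 - 35 = 35$)
$E = -15852$ ($E = -13344 - 2508 = -15852$)
$E + L = -15852 + 35 = -15817$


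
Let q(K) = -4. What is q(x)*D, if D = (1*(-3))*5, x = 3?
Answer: 60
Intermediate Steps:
D = -15 (D = -3*5 = -15)
q(x)*D = -4*(-15) = 60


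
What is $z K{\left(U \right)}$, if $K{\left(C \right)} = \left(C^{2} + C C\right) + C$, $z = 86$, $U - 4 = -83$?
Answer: $1066658$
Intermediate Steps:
$U = -79$ ($U = 4 - 83 = -79$)
$K{\left(C \right)} = C + 2 C^{2}$ ($K{\left(C \right)} = \left(C^{2} + C^{2}\right) + C = 2 C^{2} + C = C + 2 C^{2}$)
$z K{\left(U \right)} = 86 \left(- 79 \left(1 + 2 \left(-79\right)\right)\right) = 86 \left(- 79 \left(1 - 158\right)\right) = 86 \left(\left(-79\right) \left(-157\right)\right) = 86 \cdot 12403 = 1066658$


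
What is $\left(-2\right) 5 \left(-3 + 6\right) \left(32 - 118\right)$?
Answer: $2580$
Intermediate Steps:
$\left(-2\right) 5 \left(-3 + 6\right) \left(32 - 118\right) = \left(-10\right) 3 \left(-86\right) = \left(-30\right) \left(-86\right) = 2580$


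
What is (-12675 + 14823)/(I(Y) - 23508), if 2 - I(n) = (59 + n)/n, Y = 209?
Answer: -74822/818837 ≈ -0.091376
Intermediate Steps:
I(n) = 2 - (59 + n)/n
(-12675 + 14823)/(I(Y) - 23508) = (-12675 + 14823)/((-59 + 209)/209 - 23508) = 2148/((1/209)*150 - 23508) = 2148/(150/209 - 23508) = 2148/(-4913022/209) = 2148*(-209/4913022) = -74822/818837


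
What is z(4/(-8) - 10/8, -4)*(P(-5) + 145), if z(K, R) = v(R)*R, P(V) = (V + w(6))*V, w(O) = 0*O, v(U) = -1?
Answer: 680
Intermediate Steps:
w(O) = 0
P(V) = V² (P(V) = (V + 0)*V = V*V = V²)
z(K, R) = -R
z(4/(-8) - 10/8, -4)*(P(-5) + 145) = (-1*(-4))*((-5)² + 145) = 4*(25 + 145) = 4*170 = 680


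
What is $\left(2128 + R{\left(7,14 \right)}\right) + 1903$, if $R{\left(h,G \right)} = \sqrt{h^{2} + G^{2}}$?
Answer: $4031 + 7 \sqrt{5} \approx 4046.7$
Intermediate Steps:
$R{\left(h,G \right)} = \sqrt{G^{2} + h^{2}}$
$\left(2128 + R{\left(7,14 \right)}\right) + 1903 = \left(2128 + \sqrt{14^{2} + 7^{2}}\right) + 1903 = \left(2128 + \sqrt{196 + 49}\right) + 1903 = \left(2128 + \sqrt{245}\right) + 1903 = \left(2128 + 7 \sqrt{5}\right) + 1903 = 4031 + 7 \sqrt{5}$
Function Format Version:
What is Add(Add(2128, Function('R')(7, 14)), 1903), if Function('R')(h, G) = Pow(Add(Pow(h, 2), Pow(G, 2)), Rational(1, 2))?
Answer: Add(4031, Mul(7, Pow(5, Rational(1, 2)))) ≈ 4046.7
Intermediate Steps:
Function('R')(h, G) = Pow(Add(Pow(G, 2), Pow(h, 2)), Rational(1, 2))
Add(Add(2128, Function('R')(7, 14)), 1903) = Add(Add(2128, Pow(Add(Pow(14, 2), Pow(7, 2)), Rational(1, 2))), 1903) = Add(Add(2128, Pow(Add(196, 49), Rational(1, 2))), 1903) = Add(Add(2128, Pow(245, Rational(1, 2))), 1903) = Add(Add(2128, Mul(7, Pow(5, Rational(1, 2)))), 1903) = Add(4031, Mul(7, Pow(5, Rational(1, 2))))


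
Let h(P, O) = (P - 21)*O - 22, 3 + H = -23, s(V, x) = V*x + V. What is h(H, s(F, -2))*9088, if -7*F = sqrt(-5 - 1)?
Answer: -199936 - 427136*I*sqrt(6)/7 ≈ -1.9994e+5 - 1.4947e+5*I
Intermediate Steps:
F = -I*sqrt(6)/7 (F = -sqrt(-5 - 1)/7 = -I*sqrt(6)/7 ≈ -0.34993*I)
s(V, x) = V + V*x
H = -26 (H = -3 - 23 = -26)
h(P, O) = -22 + O*(-21 + P) (h(P, O) = (-21 + P)*O - 22 = O*(-21 + P) - 22 = -22 + O*(-21 + P))
h(H, s(F, -2))*9088 = (-22 - 21*(-I*sqrt(6)/7)*(1 - 2) + ((-I*sqrt(6)/7)*(1 - 2))*(-26))*9088 = (-22 - 21*(-I*sqrt(6)/7)*(-1) + (-I*sqrt(6)/7*(-1))*(-26))*9088 = (-22 - 3*I*sqrt(6) + (I*sqrt(6)/7)*(-26))*9088 = (-22 - 3*I*sqrt(6) - 26*I*sqrt(6)/7)*9088 = (-22 - 47*I*sqrt(6)/7)*9088 = -199936 - 427136*I*sqrt(6)/7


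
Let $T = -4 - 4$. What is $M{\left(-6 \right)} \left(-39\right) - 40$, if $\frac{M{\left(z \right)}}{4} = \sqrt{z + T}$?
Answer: $-40 - 156 i \sqrt{14} \approx -40.0 - 583.7 i$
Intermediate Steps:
$T = -8$
$M{\left(z \right)} = 4 \sqrt{-8 + z}$ ($M{\left(z \right)} = 4 \sqrt{z - 8} = 4 \sqrt{-8 + z}$)
$M{\left(-6 \right)} \left(-39\right) - 40 = 4 \sqrt{-8 - 6} \left(-39\right) - 40 = 4 \sqrt{-14} \left(-39\right) - 40 = 4 i \sqrt{14} \left(-39\right) - 40 = - 156 i \sqrt{14} - 40 = -40 - 156 i \sqrt{14}$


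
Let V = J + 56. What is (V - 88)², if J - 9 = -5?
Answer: 784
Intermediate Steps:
J = 4 (J = 9 - 5 = 4)
V = 60 (V = 4 + 56 = 60)
(V - 88)² = (60 - 88)² = (-28)² = 784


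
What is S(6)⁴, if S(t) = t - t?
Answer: 0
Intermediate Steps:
S(t) = 0
S(6)⁴ = 0⁴ = 0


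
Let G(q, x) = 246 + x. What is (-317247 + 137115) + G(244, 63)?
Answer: -179823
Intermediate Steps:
(-317247 + 137115) + G(244, 63) = (-317247 + 137115) + (246 + 63) = -180132 + 309 = -179823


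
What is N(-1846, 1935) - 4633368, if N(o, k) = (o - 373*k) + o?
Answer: -5358815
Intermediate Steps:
N(o, k) = -373*k + 2*o
N(-1846, 1935) - 4633368 = (-373*1935 + 2*(-1846)) - 4633368 = (-721755 - 3692) - 4633368 = -725447 - 4633368 = -5358815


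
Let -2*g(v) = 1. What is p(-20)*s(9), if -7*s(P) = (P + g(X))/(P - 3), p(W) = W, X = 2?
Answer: 85/21 ≈ 4.0476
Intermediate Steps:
g(v) = -1/2 (g(v) = -1/2*1 = -1/2)
s(P) = -(-1/2 + P)/(7*(-3 + P)) (s(P) = -(P - 1/2)/(7*(P - 3)) = -(-1/2 + P)/(7*(-3 + P)))
p(-20)*s(9) = -10*(1 - 2*9)/(7*(-3 + 9)) = -10*(1 - 18)/(7*6) = -10*(-17)/(7*6) = -20*(-17/84) = 85/21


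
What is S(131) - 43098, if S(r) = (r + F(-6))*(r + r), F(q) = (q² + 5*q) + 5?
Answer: -5894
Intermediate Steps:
F(q) = 5 + q² + 5*q
S(r) = 2*r*(11 + r) (S(r) = (r + (5 + (-6)² + 5*(-6)))*(r + r) = (r + (5 + 36 - 30))*(2*r) = (r + 11)*(2*r) = (11 + r)*(2*r) = 2*r*(11 + r))
S(131) - 43098 = 2*131*(11 + 131) - 43098 = 2*131*142 - 43098 = 37204 - 43098 = -5894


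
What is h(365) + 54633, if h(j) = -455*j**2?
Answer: -60562742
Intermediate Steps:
h(365) + 54633 = -455*365**2 + 54633 = -455*133225 + 54633 = -60617375 + 54633 = -60562742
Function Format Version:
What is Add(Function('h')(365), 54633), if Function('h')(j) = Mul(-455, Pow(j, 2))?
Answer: -60562742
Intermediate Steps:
Add(Function('h')(365), 54633) = Add(Mul(-455, Pow(365, 2)), 54633) = Add(Mul(-455, 133225), 54633) = Add(-60617375, 54633) = -60562742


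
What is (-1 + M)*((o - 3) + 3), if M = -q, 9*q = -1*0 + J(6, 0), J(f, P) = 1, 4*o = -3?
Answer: ⅚ ≈ 0.83333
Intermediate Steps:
o = -¾ (o = (¼)*(-3) = -¾ ≈ -0.75000)
q = ⅑ (q = (-1*0 + 1)/9 = (0 + 1)/9 = (⅑)*1 = ⅑ ≈ 0.11111)
M = -⅑ (M = -1*⅑ = -⅑ ≈ -0.11111)
(-1 + M)*((o - 3) + 3) = (-1 - ⅑)*((-¾ - 3) + 3) = -10*(-15/4 + 3)/9 = -10/9*(-¾) = ⅚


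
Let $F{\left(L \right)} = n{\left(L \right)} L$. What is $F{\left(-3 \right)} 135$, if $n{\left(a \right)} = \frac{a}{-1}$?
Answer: $-1215$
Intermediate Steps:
$n{\left(a \right)} = - a$ ($n{\left(a \right)} = a \left(-1\right) = - a$)
$F{\left(L \right)} = - L^{2}$ ($F{\left(L \right)} = - L L = - L^{2}$)
$F{\left(-3 \right)} 135 = - \left(-3\right)^{2} \cdot 135 = \left(-1\right) 9 \cdot 135 = \left(-9\right) 135 = -1215$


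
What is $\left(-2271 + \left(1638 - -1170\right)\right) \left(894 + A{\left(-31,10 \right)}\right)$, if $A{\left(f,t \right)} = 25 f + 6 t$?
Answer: $96123$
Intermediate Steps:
$A{\left(f,t \right)} = 6 t + 25 f$
$\left(-2271 + \left(1638 - -1170\right)\right) \left(894 + A{\left(-31,10 \right)}\right) = \left(-2271 + \left(1638 - -1170\right)\right) \left(894 + \left(6 \cdot 10 + 25 \left(-31\right)\right)\right) = \left(-2271 + \left(1638 + 1170\right)\right) \left(894 + \left(60 - 775\right)\right) = \left(-2271 + 2808\right) \left(894 - 715\right) = 537 \cdot 179 = 96123$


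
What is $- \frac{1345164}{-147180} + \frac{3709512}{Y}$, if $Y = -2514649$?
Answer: $\frac{236387444273}{30842169985} \approx 7.6644$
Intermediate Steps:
$- \frac{1345164}{-147180} + \frac{3709512}{Y} = - \frac{1345164}{-147180} + \frac{3709512}{-2514649} = \left(-1345164\right) \left(- \frac{1}{147180}\right) + 3709512 \left(- \frac{1}{2514649}\right) = \frac{112097}{12265} - \frac{3709512}{2514649} = \frac{236387444273}{30842169985}$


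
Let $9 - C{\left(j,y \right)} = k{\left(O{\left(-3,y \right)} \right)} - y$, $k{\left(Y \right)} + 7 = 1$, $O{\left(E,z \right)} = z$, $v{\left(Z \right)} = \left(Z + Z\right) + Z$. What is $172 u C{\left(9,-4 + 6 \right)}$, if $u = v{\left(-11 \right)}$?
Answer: $-96492$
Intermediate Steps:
$v{\left(Z \right)} = 3 Z$ ($v{\left(Z \right)} = 2 Z + Z = 3 Z$)
$u = -33$ ($u = 3 \left(-11\right) = -33$)
$k{\left(Y \right)} = -6$ ($k{\left(Y \right)} = -7 + 1 = -6$)
$C{\left(j,y \right)} = 15 + y$ ($C{\left(j,y \right)} = 9 - \left(-6 - y\right) = 9 + \left(6 + y\right) = 15 + y$)
$172 u C{\left(9,-4 + 6 \right)} = 172 \left(-33\right) \left(15 + \left(-4 + 6\right)\right) = - 5676 \left(15 + 2\right) = \left(-5676\right) 17 = -96492$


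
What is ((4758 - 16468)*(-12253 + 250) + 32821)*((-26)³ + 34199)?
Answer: 2336993509473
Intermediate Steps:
((4758 - 16468)*(-12253 + 250) + 32821)*((-26)³ + 34199) = (-11710*(-12003) + 32821)*(-17576 + 34199) = (140555130 + 32821)*16623 = 140587951*16623 = 2336993509473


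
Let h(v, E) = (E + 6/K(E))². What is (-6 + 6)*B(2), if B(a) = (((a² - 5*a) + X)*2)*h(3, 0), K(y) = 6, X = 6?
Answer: 0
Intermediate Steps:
h(v, E) = (1 + E)² (h(v, E) = (E + 6/6)² = (E + 6*(⅙))² = (E + 1)² = (1 + E)²)
B(a) = 12 - 10*a + 2*a² (B(a) = (((a² - 5*a) + 6)*2)*(1 + 0)² = ((6 + a² - 5*a)*2)*1² = (12 - 10*a + 2*a²)*1 = 12 - 10*a + 2*a²)
(-6 + 6)*B(2) = (-6 + 6)*(12 - 10*2 + 2*2²) = 0*(12 - 20 + 2*4) = 0*(12 - 20 + 8) = 0*0 = 0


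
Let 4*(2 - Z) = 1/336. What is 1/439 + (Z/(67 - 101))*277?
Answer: -326701565/20060544 ≈ -16.286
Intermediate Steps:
Z = 2687/1344 (Z = 2 - 1/4/336 = 2 - 1/4*1/336 = 2 - 1/1344 = 2687/1344 ≈ 1.9993)
1/439 + (Z/(67 - 101))*277 = 1/439 + (2687/(1344*(67 - 101)))*277 = 1/439 + ((2687/1344)/(-34))*277 = 1/439 + ((2687/1344)*(-1/34))*277 = 1/439 - 2687/45696*277 = 1/439 - 744299/45696 = -326701565/20060544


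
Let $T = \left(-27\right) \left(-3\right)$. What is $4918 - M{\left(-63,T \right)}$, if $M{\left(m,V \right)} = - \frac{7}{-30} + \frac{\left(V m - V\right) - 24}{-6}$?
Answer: $\frac{121493}{30} \approx 4049.8$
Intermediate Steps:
$T = 81$
$M{\left(m,V \right)} = \frac{127}{30} + \frac{V}{6} - \frac{V m}{6}$ ($M{\left(m,V \right)} = \left(-7\right) \left(- \frac{1}{30}\right) + \left(\left(- V + V m\right) - 24\right) \left(- \frac{1}{6}\right) = \frac{7}{30} + \left(-24 - V + V m\right) \left(- \frac{1}{6}\right) = \frac{7}{30} + \left(4 + \frac{V}{6} - \frac{V m}{6}\right) = \frac{127}{30} + \frac{V}{6} - \frac{V m}{6}$)
$4918 - M{\left(-63,T \right)} = 4918 - \left(\frac{127}{30} + \frac{1}{6} \cdot 81 - \frac{27}{2} \left(-63\right)\right) = 4918 - \left(\frac{127}{30} + \frac{27}{2} + \frac{1701}{2}\right) = 4918 - \frac{26047}{30} = \frac{121493}{30}$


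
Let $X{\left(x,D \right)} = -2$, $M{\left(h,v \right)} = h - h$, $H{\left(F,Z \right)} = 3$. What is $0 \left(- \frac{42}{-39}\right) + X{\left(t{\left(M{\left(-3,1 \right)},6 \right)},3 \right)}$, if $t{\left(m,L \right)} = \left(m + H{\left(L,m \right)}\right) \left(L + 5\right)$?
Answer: $-2$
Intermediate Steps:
$M{\left(h,v \right)} = 0$
$t{\left(m,L \right)} = \left(3 + m\right) \left(5 + L\right)$ ($t{\left(m,L \right)} = \left(m + 3\right) \left(L + 5\right) = \left(3 + m\right) \left(5 + L\right)$)
$0 \left(- \frac{42}{-39}\right) + X{\left(t{\left(M{\left(-3,1 \right)},6 \right)},3 \right)} = 0 \left(- \frac{42}{-39}\right) - 2 = 0 \left(\left(-42\right) \left(- \frac{1}{39}\right)\right) - 2 = 0 \cdot \frac{14}{13} - 2 = 0 - 2 = -2$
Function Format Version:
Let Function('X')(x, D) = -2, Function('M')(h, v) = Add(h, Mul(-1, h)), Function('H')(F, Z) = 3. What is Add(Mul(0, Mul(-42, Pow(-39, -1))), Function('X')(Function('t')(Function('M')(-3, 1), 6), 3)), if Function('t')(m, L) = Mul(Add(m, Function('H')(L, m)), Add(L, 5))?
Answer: -2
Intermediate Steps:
Function('M')(h, v) = 0
Function('t')(m, L) = Mul(Add(3, m), Add(5, L)) (Function('t')(m, L) = Mul(Add(m, 3), Add(L, 5)) = Mul(Add(3, m), Add(5, L)))
Add(Mul(0, Mul(-42, Pow(-39, -1))), Function('X')(Function('t')(Function('M')(-3, 1), 6), 3)) = Add(Mul(0, Mul(-42, Pow(-39, -1))), -2) = Add(Mul(0, Mul(-42, Rational(-1, 39))), -2) = Add(Mul(0, Rational(14, 13)), -2) = Add(0, -2) = -2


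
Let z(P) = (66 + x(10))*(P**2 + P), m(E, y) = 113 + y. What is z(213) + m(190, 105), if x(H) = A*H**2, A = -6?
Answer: -24340570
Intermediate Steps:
x(H) = -6*H**2
z(P) = -534*P - 534*P**2 (z(P) = (66 - 6*10**2)*(P**2 + P) = (66 - 6*100)*(P + P**2) = (66 - 600)*(P + P**2) = -534*(P + P**2) = -534*P - 534*P**2)
z(213) + m(190, 105) = 534*213*(-1 - 1*213) + (113 + 105) = 534*213*(-1 - 213) + 218 = 534*213*(-214) + 218 = -24340788 + 218 = -24340570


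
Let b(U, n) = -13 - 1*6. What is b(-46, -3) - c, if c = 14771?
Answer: -14790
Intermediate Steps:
b(U, n) = -19 (b(U, n) = -13 - 6 = -19)
b(-46, -3) - c = -19 - 1*14771 = -19 - 14771 = -14790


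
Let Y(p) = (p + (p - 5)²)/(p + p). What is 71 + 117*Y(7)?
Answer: 2281/14 ≈ 162.93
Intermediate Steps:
Y(p) = (p + (-5 + p)²)/(2*p) (Y(p) = (p + (-5 + p)²)/((2*p)) = (p + (-5 + p)²)*(1/(2*p)) = (p + (-5 + p)²)/(2*p))
71 + 117*Y(7) = 71 + 117*((½)*(7 + (-5 + 7)²)/7) = 71 + 117*((½)*(⅐)*(7 + 2²)) = 71 + 117*((½)*(⅐)*(7 + 4)) = 71 + 117*((½)*(⅐)*11) = 71 + 117*(11/14) = 71 + 1287/14 = 2281/14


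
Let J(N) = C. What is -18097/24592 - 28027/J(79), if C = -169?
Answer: 686181591/4156048 ≈ 165.10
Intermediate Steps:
J(N) = -169
-18097/24592 - 28027/J(79) = -18097/24592 - 28027/(-169) = -18097*1/24592 - 28027*(-1/169) = -18097/24592 + 28027/169 = 686181591/4156048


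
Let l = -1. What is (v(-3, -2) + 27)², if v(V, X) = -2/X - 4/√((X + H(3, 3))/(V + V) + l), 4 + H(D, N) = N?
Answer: 752 + 224*I*√2 ≈ 752.0 + 316.78*I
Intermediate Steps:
H(D, N) = -4 + N
v(V, X) = -4/√(-1 + (-1 + X)/(2*V)) - 2/X (v(V, X) = -2/X - 4/√((X + (-4 + 3))/(V + V) - 1) = -2/X - 4/√((X - 1)/((2*V)) - 1) = -2/X - 4/√((-1 + X)*(1/(2*V)) - 1) = -2/X - 4/√((-1 + X)/(2*V) - 1) = -2/X - 4/√(-1 + (-1 + X)/(2*V)) = -4/√(-1 + (-1 + X)/(2*V)) - 2/X)
(v(-3, -2) + 27)² = ((-2/(-2) - 4*√2/√(-2 - 1/(-3) - 2/(-3))) + 27)² = ((-2*(-½) - 4*√2/√(-2 - 1*(-⅓) - 2*(-⅓))) + 27)² = ((1 - 4*√2/√(-2 + ⅓ + ⅔)) + 27)² = ((1 - 4*√2/√(-1)) + 27)² = ((1 - 4*√2*(-I)) + 27)² = ((1 + 4*I*√2) + 27)² = (28 + 4*I*√2)²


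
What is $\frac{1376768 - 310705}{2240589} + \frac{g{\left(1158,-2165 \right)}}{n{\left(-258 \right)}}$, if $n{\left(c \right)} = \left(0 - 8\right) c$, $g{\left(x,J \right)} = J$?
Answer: $- \frac{883507051}{1541525232} \approx -0.57314$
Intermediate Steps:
$n{\left(c \right)} = - 8 c$
$\frac{1376768 - 310705}{2240589} + \frac{g{\left(1158,-2165 \right)}}{n{\left(-258 \right)}} = \frac{1376768 - 310705}{2240589} - \frac{2165}{\left(-8\right) \left(-258\right)} = \left(1376768 - 310705\right) \frac{1}{2240589} - \frac{2165}{2064} = 1066063 \cdot \frac{1}{2240589} - \frac{2165}{2064} = \frac{1066063}{2240589} - \frac{2165}{2064} = - \frac{883507051}{1541525232}$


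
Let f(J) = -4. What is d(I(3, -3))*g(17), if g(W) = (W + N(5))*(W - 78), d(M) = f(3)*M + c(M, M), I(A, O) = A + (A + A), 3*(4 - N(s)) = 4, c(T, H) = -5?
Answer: 147559/3 ≈ 49186.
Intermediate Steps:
N(s) = 8/3 (N(s) = 4 - ⅓*4 = 4 - 4/3 = 8/3)
I(A, O) = 3*A (I(A, O) = A + 2*A = 3*A)
d(M) = -5 - 4*M (d(M) = -4*M - 5 = -5 - 4*M)
g(W) = (-78 + W)*(8/3 + W) (g(W) = (W + 8/3)*(W - 78) = (8/3 + W)*(-78 + W) = (-78 + W)*(8/3 + W))
d(I(3, -3))*g(17) = (-5 - 12*3)*(-208 + 17² - 226/3*17) = (-5 - 4*9)*(-208 + 289 - 3842/3) = (-5 - 36)*(-3599/3) = -41*(-3599/3) = 147559/3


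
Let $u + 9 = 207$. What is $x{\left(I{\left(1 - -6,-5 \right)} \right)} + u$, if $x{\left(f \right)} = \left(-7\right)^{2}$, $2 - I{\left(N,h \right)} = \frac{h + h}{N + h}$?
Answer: $247$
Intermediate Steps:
$I{\left(N,h \right)} = 2 - \frac{2 h}{N + h}$ ($I{\left(N,h \right)} = 2 - \frac{h + h}{N + h} = 2 - \frac{2 h}{N + h}$)
$u = 198$ ($u = -9 + 207 = 198$)
$x{\left(f \right)} = 49$
$x{\left(I{\left(1 - -6,-5 \right)} \right)} + u = 49 + 198 = 247$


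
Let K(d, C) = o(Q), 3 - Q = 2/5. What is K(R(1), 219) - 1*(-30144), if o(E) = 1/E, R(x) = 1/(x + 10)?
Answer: 391877/13 ≈ 30144.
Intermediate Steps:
Q = 13/5 (Q = 3 - 2/5 = 13/5 ≈ 2.6000)
R(x) = 1/(10 + x)
K(d, C) = 5/13 (K(d, C) = 1/(13/5) = 5/13)
K(R(1), 219) - 1*(-30144) = 5/13 - 1*(-30144) = 5/13 + 30144 = 391877/13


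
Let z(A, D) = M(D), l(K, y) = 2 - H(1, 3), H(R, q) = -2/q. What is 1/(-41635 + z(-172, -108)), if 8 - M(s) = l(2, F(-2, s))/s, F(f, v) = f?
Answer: -81/3371785 ≈ -2.4023e-5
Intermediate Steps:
l(K, y) = 8/3 (l(K, y) = 2 - (-2)/3 = 2 - 1*(-⅔) = 2 + ⅔ = 8/3)
M(s) = 8 - 8/(3*s)
z(A, D) = 8 - 8/(3*D)
1/(-41635 + z(-172, -108)) = 1/(-41635 + (8 - 8/3/(-108))) = 1/(-41635 + (8 - 8/3*(-1/108))) = 1/(-41635 + (8 + 2/81)) = 1/(-41635 + 650/81) = 1/(-3371785/81) = -81/3371785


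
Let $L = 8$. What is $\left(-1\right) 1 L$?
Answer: $-8$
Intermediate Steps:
$\left(-1\right) 1 L = \left(-1\right) 1 \cdot 8 = \left(-1\right) 8 = -8$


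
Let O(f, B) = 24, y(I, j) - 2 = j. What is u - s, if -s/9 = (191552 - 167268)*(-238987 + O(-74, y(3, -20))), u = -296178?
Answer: -52227093606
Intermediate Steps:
y(I, j) = 2 + j
s = 52226797428 (s = -9*(191552 - 167268)*(-238987 + 24) = -218556*(-238963) = -9*(-5802977492) = 52226797428)
u - s = -296178 - 1*52226797428 = -296178 - 52226797428 = -52227093606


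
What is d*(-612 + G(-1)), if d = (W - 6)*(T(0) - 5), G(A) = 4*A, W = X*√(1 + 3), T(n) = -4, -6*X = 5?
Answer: -42504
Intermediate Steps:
X = -⅚ (X = -⅙*5 = -⅚ ≈ -0.83333)
W = -5/3 (W = -5*√(1 + 3)/6 = -5*√4/6 = -⅚*2 = -5/3 ≈ -1.6667)
d = 69 (d = (-5/3 - 6)*(-4 - 5) = -23/3*(-9) = 69)
d*(-612 + G(-1)) = 69*(-612 + 4*(-1)) = 69*(-612 - 4) = 69*(-616) = -42504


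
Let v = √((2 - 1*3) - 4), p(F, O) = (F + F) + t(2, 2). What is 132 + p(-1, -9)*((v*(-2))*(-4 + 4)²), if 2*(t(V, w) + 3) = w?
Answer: 132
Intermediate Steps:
t(V, w) = -3 + w/2
p(F, O) = -2 + 2*F (p(F, O) = (F + F) + (-3 + (½)*2) = 2*F + (-3 + 1) = 2*F - 2 = -2 + 2*F)
v = I*√5 (v = √((2 - 3) - 4) = √(-1 - 4) = √(-5) = I*√5 ≈ 2.2361*I)
132 + p(-1, -9)*((v*(-2))*(-4 + 4)²) = 132 + (-2 + 2*(-1))*(((I*√5)*(-2))*(-4 + 4)²) = 132 + (-2 - 2)*(-2*I*√5*0²) = 132 - 4*(-2*I*√5)*0 = 132 - 4*0 = 132 + 0 = 132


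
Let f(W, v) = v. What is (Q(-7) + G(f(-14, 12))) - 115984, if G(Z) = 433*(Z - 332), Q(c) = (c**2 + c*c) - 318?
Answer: -254764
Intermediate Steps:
Q(c) = -318 + 2*c**2 (Q(c) = (c**2 + c**2) - 318 = 2*c**2 - 318 = -318 + 2*c**2)
G(Z) = -143756 + 433*Z (G(Z) = 433*(-332 + Z) = -143756 + 433*Z)
(Q(-7) + G(f(-14, 12))) - 115984 = ((-318 + 2*(-7)**2) + (-143756 + 433*12)) - 115984 = ((-318 + 2*49) + (-143756 + 5196)) - 115984 = ((-318 + 98) - 138560) - 115984 = (-220 - 138560) - 115984 = -138780 - 115984 = -254764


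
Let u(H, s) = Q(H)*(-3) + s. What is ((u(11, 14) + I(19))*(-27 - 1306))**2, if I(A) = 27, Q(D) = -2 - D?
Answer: 11372089600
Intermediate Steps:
u(H, s) = 6 + s + 3*H (u(H, s) = (-2 - H)*(-3) + s = (6 + 3*H) + s = 6 + s + 3*H)
((u(11, 14) + I(19))*(-27 - 1306))**2 = (((6 + 14 + 3*11) + 27)*(-27 - 1306))**2 = (((6 + 14 + 33) + 27)*(-1333))**2 = ((53 + 27)*(-1333))**2 = (80*(-1333))**2 = (-106640)**2 = 11372089600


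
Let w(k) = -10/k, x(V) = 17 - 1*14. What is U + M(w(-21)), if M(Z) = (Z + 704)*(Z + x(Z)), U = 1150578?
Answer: 508484860/441 ≈ 1.1530e+6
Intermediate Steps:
x(V) = 3 (x(V) = 17 - 14 = 3)
M(Z) = (3 + Z)*(704 + Z) (M(Z) = (Z + 704)*(Z + 3) = (704 + Z)*(3 + Z) = (3 + Z)*(704 + Z))
U + M(w(-21)) = 1150578 + (2112 + (-10/(-21))² + 707*(-10/(-21))) = 1150578 + (2112 + (-10*(-1/21))² + 707*(-10*(-1/21))) = 1150578 + (2112 + (10/21)² + 707*(10/21)) = 1150578 + (2112 + 100/441 + 1010/3) = 1150578 + 1079962/441 = 508484860/441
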